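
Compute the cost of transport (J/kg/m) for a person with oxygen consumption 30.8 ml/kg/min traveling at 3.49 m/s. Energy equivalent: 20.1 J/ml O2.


Power per kg = VO2 * 20.1 / 60
Power per kg = 30.8 * 20.1 / 60 = 10.3180 W/kg
Cost = power_per_kg / speed
Cost = 10.3180 / 3.49
Cost = 2.9564


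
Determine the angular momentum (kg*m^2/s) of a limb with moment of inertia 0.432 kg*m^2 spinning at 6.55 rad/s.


L = I * omega
L = 0.432 * 6.55
L = 2.8296


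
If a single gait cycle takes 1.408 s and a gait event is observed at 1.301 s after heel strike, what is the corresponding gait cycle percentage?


pct = (event_time / cycle_time) * 100
pct = (1.301 / 1.408) * 100
ratio = 0.9240
pct = 92.4006


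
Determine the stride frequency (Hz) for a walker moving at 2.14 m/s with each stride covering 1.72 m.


f = v / stride_length
f = 2.14 / 1.72
f = 1.2442


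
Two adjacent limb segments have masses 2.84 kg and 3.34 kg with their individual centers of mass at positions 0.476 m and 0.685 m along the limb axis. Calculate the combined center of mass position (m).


COM = (m1*x1 + m2*x2) / (m1 + m2)
COM = (2.84*0.476 + 3.34*0.685) / (2.84 + 3.34)
Numerator = 3.6397
Denominator = 6.1800
COM = 0.5890


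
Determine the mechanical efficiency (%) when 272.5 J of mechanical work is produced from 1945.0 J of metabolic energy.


eta = (W_mech / E_meta) * 100
eta = (272.5 / 1945.0) * 100
ratio = 0.1401
eta = 14.0103


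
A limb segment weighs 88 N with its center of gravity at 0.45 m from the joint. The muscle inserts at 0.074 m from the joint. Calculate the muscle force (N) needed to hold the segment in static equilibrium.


F_muscle = W * d_load / d_muscle
F_muscle = 88 * 0.45 / 0.074
Numerator = 39.6000
F_muscle = 535.1351


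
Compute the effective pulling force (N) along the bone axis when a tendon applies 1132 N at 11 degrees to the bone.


F_eff = F_tendon * cos(theta)
theta = 11 deg = 0.1920 rad
cos(theta) = 0.9816
F_eff = 1132 * 0.9816
F_eff = 1111.2020


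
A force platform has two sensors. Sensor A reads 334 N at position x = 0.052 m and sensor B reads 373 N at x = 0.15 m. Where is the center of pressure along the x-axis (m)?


COP_x = (F1*x1 + F2*x2) / (F1 + F2)
COP_x = (334*0.052 + 373*0.15) / (334 + 373)
Numerator = 73.3180
Denominator = 707
COP_x = 0.1037


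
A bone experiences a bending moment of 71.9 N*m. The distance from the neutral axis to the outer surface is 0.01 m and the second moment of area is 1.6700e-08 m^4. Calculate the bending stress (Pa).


sigma = M * c / I
sigma = 71.9 * 0.01 / 1.6700e-08
M * c = 0.7190
sigma = 4.3054e+07


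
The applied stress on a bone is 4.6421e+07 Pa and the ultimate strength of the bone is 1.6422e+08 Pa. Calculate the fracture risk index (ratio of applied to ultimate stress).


FRI = applied / ultimate
FRI = 4.6421e+07 / 1.6422e+08
FRI = 0.2827


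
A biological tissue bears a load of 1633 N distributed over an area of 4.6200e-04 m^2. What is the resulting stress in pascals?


stress = F / A
stress = 1633 / 4.6200e-04
stress = 3.5346e+06


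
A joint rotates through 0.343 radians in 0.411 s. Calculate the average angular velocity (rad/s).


omega = delta_theta / delta_t
omega = 0.343 / 0.411
omega = 0.8345


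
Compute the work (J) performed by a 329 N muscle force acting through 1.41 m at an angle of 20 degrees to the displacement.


W = F * d * cos(theta)
theta = 20 deg = 0.3491 rad
cos(theta) = 0.9397
W = 329 * 1.41 * 0.9397
W = 435.9140


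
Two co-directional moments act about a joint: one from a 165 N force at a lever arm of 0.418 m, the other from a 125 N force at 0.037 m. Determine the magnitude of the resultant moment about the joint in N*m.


M = F1 * d1 + F2 * d2
M = 165 * 0.418 + 125 * 0.037
M = 68.9700 + 4.6250
M = 73.5950


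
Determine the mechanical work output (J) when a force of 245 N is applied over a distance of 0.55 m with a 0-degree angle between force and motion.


W = F * d * cos(theta)
theta = 0 deg = 0.0000 rad
cos(theta) = 1.0000
W = 245 * 0.55 * 1.0000
W = 134.7500


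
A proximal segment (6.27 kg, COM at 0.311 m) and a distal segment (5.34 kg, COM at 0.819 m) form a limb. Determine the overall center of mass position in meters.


COM = (m1*x1 + m2*x2) / (m1 + m2)
COM = (6.27*0.311 + 5.34*0.819) / (6.27 + 5.34)
Numerator = 6.3234
Denominator = 11.6100
COM = 0.5447


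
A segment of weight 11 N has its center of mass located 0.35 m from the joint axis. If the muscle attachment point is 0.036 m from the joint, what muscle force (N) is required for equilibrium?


F_muscle = W * d_load / d_muscle
F_muscle = 11 * 0.35 / 0.036
Numerator = 3.8500
F_muscle = 106.9444


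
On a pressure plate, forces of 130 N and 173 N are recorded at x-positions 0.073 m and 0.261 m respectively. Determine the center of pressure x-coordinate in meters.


COP_x = (F1*x1 + F2*x2) / (F1 + F2)
COP_x = (130*0.073 + 173*0.261) / (130 + 173)
Numerator = 54.6430
Denominator = 303
COP_x = 0.1803


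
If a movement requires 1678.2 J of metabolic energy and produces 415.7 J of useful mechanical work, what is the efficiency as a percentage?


eta = (W_mech / E_meta) * 100
eta = (415.7 / 1678.2) * 100
ratio = 0.2477
eta = 24.7706


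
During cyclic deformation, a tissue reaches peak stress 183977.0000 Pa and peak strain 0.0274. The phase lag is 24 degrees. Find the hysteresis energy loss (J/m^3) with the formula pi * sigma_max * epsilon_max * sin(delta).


E_loss = pi * sigma_max * epsilon_max * sin(delta)
delta = 24 deg = 0.4189 rad
sin(delta) = 0.4067
E_loss = pi * 183977.0000 * 0.0274 * 0.4067
E_loss = 6441.3555


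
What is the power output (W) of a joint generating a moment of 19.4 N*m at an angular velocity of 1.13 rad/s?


P = M * omega
P = 19.4 * 1.13
P = 21.9220


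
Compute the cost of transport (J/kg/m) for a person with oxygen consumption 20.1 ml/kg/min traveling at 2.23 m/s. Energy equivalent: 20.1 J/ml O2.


Power per kg = VO2 * 20.1 / 60
Power per kg = 20.1 * 20.1 / 60 = 6.7335 W/kg
Cost = power_per_kg / speed
Cost = 6.7335 / 2.23
Cost = 3.0195


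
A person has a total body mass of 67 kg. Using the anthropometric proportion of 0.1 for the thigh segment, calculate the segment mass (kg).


m_segment = body_mass * fraction
m_segment = 67 * 0.1
m_segment = 6.7000


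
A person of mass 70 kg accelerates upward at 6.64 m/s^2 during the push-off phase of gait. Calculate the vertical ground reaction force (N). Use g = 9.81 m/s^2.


GRF = m * (g + a)
GRF = 70 * (9.81 + 6.64)
GRF = 70 * 16.4500
GRF = 1151.5000


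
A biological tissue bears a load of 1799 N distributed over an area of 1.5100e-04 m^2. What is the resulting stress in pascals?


stress = F / A
stress = 1799 / 1.5100e-04
stress = 1.1914e+07


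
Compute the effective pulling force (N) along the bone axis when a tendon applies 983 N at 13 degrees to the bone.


F_eff = F_tendon * cos(theta)
theta = 13 deg = 0.2269 rad
cos(theta) = 0.9744
F_eff = 983 * 0.9744
F_eff = 957.8058


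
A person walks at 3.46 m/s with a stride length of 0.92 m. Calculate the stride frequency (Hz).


f = v / stride_length
f = 3.46 / 0.92
f = 3.7609


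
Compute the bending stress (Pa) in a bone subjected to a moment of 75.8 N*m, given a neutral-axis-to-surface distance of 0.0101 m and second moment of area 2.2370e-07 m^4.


sigma = M * c / I
sigma = 75.8 * 0.0101 / 2.2370e-07
M * c = 0.7656
sigma = 3.4224e+06


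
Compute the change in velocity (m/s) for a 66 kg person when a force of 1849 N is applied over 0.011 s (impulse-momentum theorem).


J = F * dt = 1849 * 0.011 = 20.3390 N*s
delta_v = J / m
delta_v = 20.3390 / 66
delta_v = 0.3082


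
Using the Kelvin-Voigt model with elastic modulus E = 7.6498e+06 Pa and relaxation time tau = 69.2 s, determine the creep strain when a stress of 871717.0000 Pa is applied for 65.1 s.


epsilon(t) = (sigma/E) * (1 - exp(-t/tau))
sigma/E = 871717.0000 / 7.6498e+06 = 0.1140
exp(-t/tau) = exp(-65.1 / 69.2) = 0.3903
epsilon = 0.1140 * (1 - 0.3903)
epsilon = 0.0695


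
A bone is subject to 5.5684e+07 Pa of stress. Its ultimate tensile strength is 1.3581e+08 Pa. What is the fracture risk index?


FRI = applied / ultimate
FRI = 5.5684e+07 / 1.3581e+08
FRI = 0.4100


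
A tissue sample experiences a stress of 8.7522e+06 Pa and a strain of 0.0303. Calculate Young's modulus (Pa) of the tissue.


E = stress / strain
E = 8.7522e+06 / 0.0303
E = 2.8885e+08


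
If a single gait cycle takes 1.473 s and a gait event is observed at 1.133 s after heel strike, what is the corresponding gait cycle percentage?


pct = (event_time / cycle_time) * 100
pct = (1.133 / 1.473) * 100
ratio = 0.7692
pct = 76.9179


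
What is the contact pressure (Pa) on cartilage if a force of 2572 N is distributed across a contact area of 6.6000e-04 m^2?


P = F / A
P = 2572 / 6.6000e-04
P = 3.8970e+06


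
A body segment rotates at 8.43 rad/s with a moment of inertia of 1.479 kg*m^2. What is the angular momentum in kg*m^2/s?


L = I * omega
L = 1.479 * 8.43
L = 12.4680


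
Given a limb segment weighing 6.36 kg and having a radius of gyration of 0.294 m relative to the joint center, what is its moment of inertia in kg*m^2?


I = m * k^2
I = 6.36 * 0.294^2
k^2 = 0.0864
I = 0.5497


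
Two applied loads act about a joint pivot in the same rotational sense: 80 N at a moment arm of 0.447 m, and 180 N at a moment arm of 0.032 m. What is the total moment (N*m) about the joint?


M = F1 * d1 + F2 * d2
M = 80 * 0.447 + 180 * 0.032
M = 35.7600 + 5.7600
M = 41.5200


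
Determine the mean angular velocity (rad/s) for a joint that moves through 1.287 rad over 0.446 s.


omega = delta_theta / delta_t
omega = 1.287 / 0.446
omega = 2.8857


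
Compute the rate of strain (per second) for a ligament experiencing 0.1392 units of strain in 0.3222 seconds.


strain_rate = delta_strain / delta_t
strain_rate = 0.1392 / 0.3222
strain_rate = 0.4320


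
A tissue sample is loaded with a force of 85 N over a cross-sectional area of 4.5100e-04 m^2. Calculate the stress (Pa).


stress = F / A
stress = 85 / 4.5100e-04
stress = 188470.0665


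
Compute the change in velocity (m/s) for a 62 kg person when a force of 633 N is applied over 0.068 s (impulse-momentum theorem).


J = F * dt = 633 * 0.068 = 43.0440 N*s
delta_v = J / m
delta_v = 43.0440 / 62
delta_v = 0.6943


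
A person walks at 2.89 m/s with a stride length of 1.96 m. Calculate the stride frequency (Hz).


f = v / stride_length
f = 2.89 / 1.96
f = 1.4745


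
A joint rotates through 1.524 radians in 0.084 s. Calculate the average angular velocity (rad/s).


omega = delta_theta / delta_t
omega = 1.524 / 0.084
omega = 18.1429


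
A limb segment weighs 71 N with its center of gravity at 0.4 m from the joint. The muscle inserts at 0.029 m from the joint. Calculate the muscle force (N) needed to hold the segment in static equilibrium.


F_muscle = W * d_load / d_muscle
F_muscle = 71 * 0.4 / 0.029
Numerator = 28.4000
F_muscle = 979.3103


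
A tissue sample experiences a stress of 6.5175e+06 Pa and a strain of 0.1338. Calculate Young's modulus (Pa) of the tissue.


E = stress / strain
E = 6.5175e+06 / 0.1338
E = 4.8711e+07


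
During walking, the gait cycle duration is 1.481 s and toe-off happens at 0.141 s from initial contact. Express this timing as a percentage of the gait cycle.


pct = (event_time / cycle_time) * 100
pct = (0.141 / 1.481) * 100
ratio = 0.0952
pct = 9.5206


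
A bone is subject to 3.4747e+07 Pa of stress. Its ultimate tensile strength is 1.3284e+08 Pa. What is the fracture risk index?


FRI = applied / ultimate
FRI = 3.4747e+07 / 1.3284e+08
FRI = 0.2616


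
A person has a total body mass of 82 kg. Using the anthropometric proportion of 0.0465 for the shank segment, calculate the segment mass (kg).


m_segment = body_mass * fraction
m_segment = 82 * 0.0465
m_segment = 3.8130


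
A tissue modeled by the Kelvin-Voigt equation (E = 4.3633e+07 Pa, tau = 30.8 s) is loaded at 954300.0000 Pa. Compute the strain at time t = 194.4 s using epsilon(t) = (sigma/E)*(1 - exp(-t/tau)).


epsilon(t) = (sigma/E) * (1 - exp(-t/tau))
sigma/E = 954300.0000 / 4.3633e+07 = 0.0219
exp(-t/tau) = exp(-194.4 / 30.8) = 0.0018
epsilon = 0.0219 * (1 - 0.0018)
epsilon = 0.0218


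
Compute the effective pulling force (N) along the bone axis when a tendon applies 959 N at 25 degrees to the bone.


F_eff = F_tendon * cos(theta)
theta = 25 deg = 0.4363 rad
cos(theta) = 0.9063
F_eff = 959 * 0.9063
F_eff = 869.1492


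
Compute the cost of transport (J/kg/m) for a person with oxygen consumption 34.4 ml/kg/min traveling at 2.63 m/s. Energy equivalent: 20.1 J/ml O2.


Power per kg = VO2 * 20.1 / 60
Power per kg = 34.4 * 20.1 / 60 = 11.5240 W/kg
Cost = power_per_kg / speed
Cost = 11.5240 / 2.63
Cost = 4.3817


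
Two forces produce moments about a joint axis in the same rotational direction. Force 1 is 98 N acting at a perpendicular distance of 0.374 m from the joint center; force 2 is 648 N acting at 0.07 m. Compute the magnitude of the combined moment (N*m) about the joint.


M = F1 * d1 + F2 * d2
M = 98 * 0.374 + 648 * 0.07
M = 36.6520 + 45.3600
M = 82.0120


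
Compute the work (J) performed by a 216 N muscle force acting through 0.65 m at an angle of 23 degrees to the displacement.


W = F * d * cos(theta)
theta = 23 deg = 0.4014 rad
cos(theta) = 0.9205
W = 216 * 0.65 * 0.9205
W = 129.2389


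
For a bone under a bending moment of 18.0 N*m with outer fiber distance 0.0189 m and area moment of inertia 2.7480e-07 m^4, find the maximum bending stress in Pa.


sigma = M * c / I
sigma = 18.0 * 0.0189 / 2.7480e-07
M * c = 0.3402
sigma = 1.2380e+06


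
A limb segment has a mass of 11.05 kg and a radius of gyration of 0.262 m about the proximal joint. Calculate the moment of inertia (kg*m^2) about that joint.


I = m * k^2
I = 11.05 * 0.262^2
k^2 = 0.0686
I = 0.7585


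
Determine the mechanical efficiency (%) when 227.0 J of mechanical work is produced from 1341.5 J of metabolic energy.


eta = (W_mech / E_meta) * 100
eta = (227.0 / 1341.5) * 100
ratio = 0.1692
eta = 16.9214


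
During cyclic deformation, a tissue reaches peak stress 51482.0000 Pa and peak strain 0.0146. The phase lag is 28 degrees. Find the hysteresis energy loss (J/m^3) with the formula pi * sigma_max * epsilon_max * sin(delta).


E_loss = pi * sigma_max * epsilon_max * sin(delta)
delta = 28 deg = 0.4887 rad
sin(delta) = 0.4695
E_loss = pi * 51482.0000 * 0.0146 * 0.4695
E_loss = 1108.5810


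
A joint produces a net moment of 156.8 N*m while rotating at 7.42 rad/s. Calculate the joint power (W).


P = M * omega
P = 156.8 * 7.42
P = 1163.4560


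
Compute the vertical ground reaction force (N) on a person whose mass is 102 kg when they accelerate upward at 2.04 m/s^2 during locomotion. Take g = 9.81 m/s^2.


GRF = m * (g + a)
GRF = 102 * (9.81 + 2.04)
GRF = 102 * 11.8500
GRF = 1208.7000


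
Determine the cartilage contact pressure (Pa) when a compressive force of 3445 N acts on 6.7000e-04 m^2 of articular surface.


P = F / A
P = 3445 / 6.7000e-04
P = 5.1418e+06


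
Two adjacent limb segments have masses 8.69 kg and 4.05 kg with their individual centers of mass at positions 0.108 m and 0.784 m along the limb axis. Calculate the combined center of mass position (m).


COM = (m1*x1 + m2*x2) / (m1 + m2)
COM = (8.69*0.108 + 4.05*0.784) / (8.69 + 4.05)
Numerator = 4.1137
Denominator = 12.7400
COM = 0.3229


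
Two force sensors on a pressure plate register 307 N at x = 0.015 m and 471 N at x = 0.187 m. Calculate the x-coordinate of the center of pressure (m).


COP_x = (F1*x1 + F2*x2) / (F1 + F2)
COP_x = (307*0.015 + 471*0.187) / (307 + 471)
Numerator = 92.6820
Denominator = 778
COP_x = 0.1191


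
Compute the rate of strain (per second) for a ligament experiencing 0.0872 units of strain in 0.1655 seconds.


strain_rate = delta_strain / delta_t
strain_rate = 0.0872 / 0.1655
strain_rate = 0.5269


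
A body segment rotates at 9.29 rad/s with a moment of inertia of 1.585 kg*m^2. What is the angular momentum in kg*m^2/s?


L = I * omega
L = 1.585 * 9.29
L = 14.7246


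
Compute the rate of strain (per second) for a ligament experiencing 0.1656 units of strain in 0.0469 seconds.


strain_rate = delta_strain / delta_t
strain_rate = 0.1656 / 0.0469
strain_rate = 3.5309


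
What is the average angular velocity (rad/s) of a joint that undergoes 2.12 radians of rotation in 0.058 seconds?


omega = delta_theta / delta_t
omega = 2.12 / 0.058
omega = 36.5517


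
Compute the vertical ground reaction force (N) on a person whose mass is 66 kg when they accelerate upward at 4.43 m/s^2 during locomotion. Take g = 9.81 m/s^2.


GRF = m * (g + a)
GRF = 66 * (9.81 + 4.43)
GRF = 66 * 14.2400
GRF = 939.8400


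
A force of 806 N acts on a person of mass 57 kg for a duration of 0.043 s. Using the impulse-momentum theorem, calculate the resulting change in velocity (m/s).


J = F * dt = 806 * 0.043 = 34.6580 N*s
delta_v = J / m
delta_v = 34.6580 / 57
delta_v = 0.6080


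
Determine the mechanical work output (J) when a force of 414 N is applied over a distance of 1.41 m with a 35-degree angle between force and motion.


W = F * d * cos(theta)
theta = 35 deg = 0.6109 rad
cos(theta) = 0.8192
W = 414 * 1.41 * 0.8192
W = 478.1718


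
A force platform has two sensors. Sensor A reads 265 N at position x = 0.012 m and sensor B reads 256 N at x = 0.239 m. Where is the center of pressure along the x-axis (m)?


COP_x = (F1*x1 + F2*x2) / (F1 + F2)
COP_x = (265*0.012 + 256*0.239) / (265 + 256)
Numerator = 64.3640
Denominator = 521
COP_x = 0.1235


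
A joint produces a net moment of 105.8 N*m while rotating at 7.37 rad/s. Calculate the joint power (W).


P = M * omega
P = 105.8 * 7.37
P = 779.7460


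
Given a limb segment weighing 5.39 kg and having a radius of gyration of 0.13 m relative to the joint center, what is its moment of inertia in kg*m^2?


I = m * k^2
I = 5.39 * 0.13^2
k^2 = 0.0169
I = 0.0911


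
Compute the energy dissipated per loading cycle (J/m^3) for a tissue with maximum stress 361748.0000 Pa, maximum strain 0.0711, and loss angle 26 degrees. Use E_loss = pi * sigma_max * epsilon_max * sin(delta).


E_loss = pi * sigma_max * epsilon_max * sin(delta)
delta = 26 deg = 0.4538 rad
sin(delta) = 0.4384
E_loss = pi * 361748.0000 * 0.0711 * 0.4384
E_loss = 35421.5510


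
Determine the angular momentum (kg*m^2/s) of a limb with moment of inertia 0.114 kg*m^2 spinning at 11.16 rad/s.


L = I * omega
L = 0.114 * 11.16
L = 1.2722


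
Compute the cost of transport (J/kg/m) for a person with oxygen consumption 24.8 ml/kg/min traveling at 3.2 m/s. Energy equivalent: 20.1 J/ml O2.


Power per kg = VO2 * 20.1 / 60
Power per kg = 24.8 * 20.1 / 60 = 8.3080 W/kg
Cost = power_per_kg / speed
Cost = 8.3080 / 3.2
Cost = 2.5963


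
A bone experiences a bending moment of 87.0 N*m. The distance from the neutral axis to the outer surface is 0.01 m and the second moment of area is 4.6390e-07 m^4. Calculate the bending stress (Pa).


sigma = M * c / I
sigma = 87.0 * 0.01 / 4.6390e-07
M * c = 0.8700
sigma = 1.8754e+06


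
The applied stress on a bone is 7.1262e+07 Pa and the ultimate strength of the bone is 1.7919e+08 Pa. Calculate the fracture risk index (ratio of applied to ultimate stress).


FRI = applied / ultimate
FRI = 7.1262e+07 / 1.7919e+08
FRI = 0.3977


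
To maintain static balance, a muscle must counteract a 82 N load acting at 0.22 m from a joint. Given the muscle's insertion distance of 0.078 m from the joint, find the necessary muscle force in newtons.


F_muscle = W * d_load / d_muscle
F_muscle = 82 * 0.22 / 0.078
Numerator = 18.0400
F_muscle = 231.2821


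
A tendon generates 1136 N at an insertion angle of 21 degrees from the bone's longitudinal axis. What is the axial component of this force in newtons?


F_eff = F_tendon * cos(theta)
theta = 21 deg = 0.3665 rad
cos(theta) = 0.9336
F_eff = 1136 * 0.9336
F_eff = 1060.5474


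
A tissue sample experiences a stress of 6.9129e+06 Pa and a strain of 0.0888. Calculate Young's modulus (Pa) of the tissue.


E = stress / strain
E = 6.9129e+06 / 0.0888
E = 7.7848e+07


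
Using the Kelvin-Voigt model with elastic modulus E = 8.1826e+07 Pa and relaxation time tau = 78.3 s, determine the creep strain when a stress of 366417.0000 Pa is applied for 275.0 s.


epsilon(t) = (sigma/E) * (1 - exp(-t/tau))
sigma/E = 366417.0000 / 8.1826e+07 = 0.0045
exp(-t/tau) = exp(-275.0 / 78.3) = 0.0298
epsilon = 0.0045 * (1 - 0.0298)
epsilon = 0.0043


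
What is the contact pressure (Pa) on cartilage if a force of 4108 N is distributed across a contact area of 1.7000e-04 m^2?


P = F / A
P = 4108 / 1.7000e-04
P = 2.4165e+07


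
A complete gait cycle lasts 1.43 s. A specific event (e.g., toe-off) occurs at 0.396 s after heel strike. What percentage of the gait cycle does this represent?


pct = (event_time / cycle_time) * 100
pct = (0.396 / 1.43) * 100
ratio = 0.2769
pct = 27.6923


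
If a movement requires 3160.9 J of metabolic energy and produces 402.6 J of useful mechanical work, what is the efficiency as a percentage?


eta = (W_mech / E_meta) * 100
eta = (402.6 / 3160.9) * 100
ratio = 0.1274
eta = 12.7369


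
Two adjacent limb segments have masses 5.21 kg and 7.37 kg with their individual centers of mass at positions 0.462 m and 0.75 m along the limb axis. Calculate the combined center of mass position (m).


COM = (m1*x1 + m2*x2) / (m1 + m2)
COM = (5.21*0.462 + 7.37*0.75) / (5.21 + 7.37)
Numerator = 7.9345
Denominator = 12.5800
COM = 0.6307


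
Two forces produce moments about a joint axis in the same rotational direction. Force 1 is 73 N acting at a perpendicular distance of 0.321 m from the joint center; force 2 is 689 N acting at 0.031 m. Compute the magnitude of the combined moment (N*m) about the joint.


M = F1 * d1 + F2 * d2
M = 73 * 0.321 + 689 * 0.031
M = 23.4330 + 21.3590
M = 44.7920


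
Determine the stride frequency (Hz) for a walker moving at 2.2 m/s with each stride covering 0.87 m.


f = v / stride_length
f = 2.2 / 0.87
f = 2.5287


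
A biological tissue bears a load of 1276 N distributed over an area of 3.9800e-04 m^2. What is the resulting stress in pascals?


stress = F / A
stress = 1276 / 3.9800e-04
stress = 3.2060e+06


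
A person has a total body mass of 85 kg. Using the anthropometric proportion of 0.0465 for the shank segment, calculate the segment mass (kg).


m_segment = body_mass * fraction
m_segment = 85 * 0.0465
m_segment = 3.9525


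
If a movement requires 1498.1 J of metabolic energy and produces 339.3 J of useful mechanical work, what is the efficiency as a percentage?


eta = (W_mech / E_meta) * 100
eta = (339.3 / 1498.1) * 100
ratio = 0.2265
eta = 22.6487


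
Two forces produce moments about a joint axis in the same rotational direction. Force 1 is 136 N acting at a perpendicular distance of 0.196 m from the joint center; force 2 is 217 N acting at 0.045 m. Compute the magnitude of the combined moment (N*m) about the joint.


M = F1 * d1 + F2 * d2
M = 136 * 0.196 + 217 * 0.045
M = 26.6560 + 9.7650
M = 36.4210


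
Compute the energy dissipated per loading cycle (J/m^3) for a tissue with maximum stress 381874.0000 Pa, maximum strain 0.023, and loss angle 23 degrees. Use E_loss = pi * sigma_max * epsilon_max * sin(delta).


E_loss = pi * sigma_max * epsilon_max * sin(delta)
delta = 23 deg = 0.4014 rad
sin(delta) = 0.3907
E_loss = pi * 381874.0000 * 0.023 * 0.3907
E_loss = 10781.4162


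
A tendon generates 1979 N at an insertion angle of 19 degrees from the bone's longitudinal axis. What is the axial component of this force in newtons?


F_eff = F_tendon * cos(theta)
theta = 19 deg = 0.3316 rad
cos(theta) = 0.9455
F_eff = 1979 * 0.9455
F_eff = 1871.1813


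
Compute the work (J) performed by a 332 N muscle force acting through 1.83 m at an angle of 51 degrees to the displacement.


W = F * d * cos(theta)
theta = 51 deg = 0.8901 rad
cos(theta) = 0.6293
W = 332 * 1.83 * 0.6293
W = 382.3499


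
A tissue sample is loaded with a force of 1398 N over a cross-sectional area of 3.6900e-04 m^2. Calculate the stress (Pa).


stress = F / A
stress = 1398 / 3.6900e-04
stress = 3.7886e+06


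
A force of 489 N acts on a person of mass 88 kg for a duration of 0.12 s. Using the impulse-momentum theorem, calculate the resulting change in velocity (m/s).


J = F * dt = 489 * 0.12 = 58.6800 N*s
delta_v = J / m
delta_v = 58.6800 / 88
delta_v = 0.6668


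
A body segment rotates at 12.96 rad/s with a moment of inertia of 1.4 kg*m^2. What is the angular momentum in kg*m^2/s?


L = I * omega
L = 1.4 * 12.96
L = 18.1440


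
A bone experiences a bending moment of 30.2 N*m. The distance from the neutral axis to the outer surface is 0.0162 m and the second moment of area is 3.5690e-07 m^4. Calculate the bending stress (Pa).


sigma = M * c / I
sigma = 30.2 * 0.0162 / 3.5690e-07
M * c = 0.4892
sigma = 1.3708e+06


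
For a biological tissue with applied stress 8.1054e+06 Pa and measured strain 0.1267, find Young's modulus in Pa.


E = stress / strain
E = 8.1054e+06 / 0.1267
E = 6.3973e+07


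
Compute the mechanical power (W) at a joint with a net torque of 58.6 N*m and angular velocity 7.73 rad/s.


P = M * omega
P = 58.6 * 7.73
P = 452.9780


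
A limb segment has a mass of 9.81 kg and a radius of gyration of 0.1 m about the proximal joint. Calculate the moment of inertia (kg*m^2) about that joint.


I = m * k^2
I = 9.81 * 0.1^2
k^2 = 0.0100
I = 0.0981


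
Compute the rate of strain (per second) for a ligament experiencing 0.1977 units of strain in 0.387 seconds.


strain_rate = delta_strain / delta_t
strain_rate = 0.1977 / 0.387
strain_rate = 0.5109


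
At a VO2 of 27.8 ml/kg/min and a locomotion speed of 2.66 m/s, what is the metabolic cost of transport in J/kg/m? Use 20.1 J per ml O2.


Power per kg = VO2 * 20.1 / 60
Power per kg = 27.8 * 20.1 / 60 = 9.3130 W/kg
Cost = power_per_kg / speed
Cost = 9.3130 / 2.66
Cost = 3.5011


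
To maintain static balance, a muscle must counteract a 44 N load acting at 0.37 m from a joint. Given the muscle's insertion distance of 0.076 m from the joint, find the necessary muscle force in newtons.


F_muscle = W * d_load / d_muscle
F_muscle = 44 * 0.37 / 0.076
Numerator = 16.2800
F_muscle = 214.2105


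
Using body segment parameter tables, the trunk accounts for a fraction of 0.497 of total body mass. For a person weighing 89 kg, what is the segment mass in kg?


m_segment = body_mass * fraction
m_segment = 89 * 0.497
m_segment = 44.2330


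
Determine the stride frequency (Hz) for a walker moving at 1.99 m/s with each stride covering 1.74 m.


f = v / stride_length
f = 1.99 / 1.74
f = 1.1437


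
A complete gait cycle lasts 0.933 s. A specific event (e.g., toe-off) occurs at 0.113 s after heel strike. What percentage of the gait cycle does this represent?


pct = (event_time / cycle_time) * 100
pct = (0.113 / 0.933) * 100
ratio = 0.1211
pct = 12.1115


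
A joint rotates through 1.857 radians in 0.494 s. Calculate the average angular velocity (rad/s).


omega = delta_theta / delta_t
omega = 1.857 / 0.494
omega = 3.7591


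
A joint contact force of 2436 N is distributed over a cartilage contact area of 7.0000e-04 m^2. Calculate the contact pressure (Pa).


P = F / A
P = 2436 / 7.0000e-04
P = 3.4800e+06


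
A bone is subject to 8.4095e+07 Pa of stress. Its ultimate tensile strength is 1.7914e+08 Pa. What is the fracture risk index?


FRI = applied / ultimate
FRI = 8.4095e+07 / 1.7914e+08
FRI = 0.4694


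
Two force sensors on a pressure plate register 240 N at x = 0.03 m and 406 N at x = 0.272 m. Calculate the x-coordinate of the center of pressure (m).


COP_x = (F1*x1 + F2*x2) / (F1 + F2)
COP_x = (240*0.03 + 406*0.272) / (240 + 406)
Numerator = 117.6320
Denominator = 646
COP_x = 0.1821


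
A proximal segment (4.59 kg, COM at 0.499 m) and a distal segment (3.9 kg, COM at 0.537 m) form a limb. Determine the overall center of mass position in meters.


COM = (m1*x1 + m2*x2) / (m1 + m2)
COM = (4.59*0.499 + 3.9*0.537) / (4.59 + 3.9)
Numerator = 4.3847
Denominator = 8.4900
COM = 0.5165


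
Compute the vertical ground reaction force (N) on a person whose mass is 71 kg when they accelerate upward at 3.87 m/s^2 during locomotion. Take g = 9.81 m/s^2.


GRF = m * (g + a)
GRF = 71 * (9.81 + 3.87)
GRF = 71 * 13.6800
GRF = 971.2800


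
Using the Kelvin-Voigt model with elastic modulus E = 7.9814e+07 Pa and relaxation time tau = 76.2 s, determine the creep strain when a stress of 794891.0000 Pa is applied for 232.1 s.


epsilon(t) = (sigma/E) * (1 - exp(-t/tau))
sigma/E = 794891.0000 / 7.9814e+07 = 0.0100
exp(-t/tau) = exp(-232.1 / 76.2) = 0.0476
epsilon = 0.0100 * (1 - 0.0476)
epsilon = 0.0095


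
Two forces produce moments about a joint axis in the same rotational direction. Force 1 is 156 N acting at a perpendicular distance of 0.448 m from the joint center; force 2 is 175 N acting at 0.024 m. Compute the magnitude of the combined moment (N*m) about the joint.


M = F1 * d1 + F2 * d2
M = 156 * 0.448 + 175 * 0.024
M = 69.8880 + 4.2000
M = 74.0880


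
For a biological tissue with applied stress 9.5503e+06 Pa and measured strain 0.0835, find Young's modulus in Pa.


E = stress / strain
E = 9.5503e+06 / 0.0835
E = 1.1437e+08


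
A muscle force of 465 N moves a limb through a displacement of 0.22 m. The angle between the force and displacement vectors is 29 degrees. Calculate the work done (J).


W = F * d * cos(theta)
theta = 29 deg = 0.5061 rad
cos(theta) = 0.8746
W = 465 * 0.22 * 0.8746
W = 89.4736


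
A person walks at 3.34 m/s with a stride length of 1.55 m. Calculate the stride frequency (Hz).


f = v / stride_length
f = 3.34 / 1.55
f = 2.1548


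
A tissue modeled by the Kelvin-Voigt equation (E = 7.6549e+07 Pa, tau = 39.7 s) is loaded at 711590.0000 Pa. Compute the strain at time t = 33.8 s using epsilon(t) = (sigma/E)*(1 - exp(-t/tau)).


epsilon(t) = (sigma/E) * (1 - exp(-t/tau))
sigma/E = 711590.0000 / 7.6549e+07 = 0.0093
exp(-t/tau) = exp(-33.8 / 39.7) = 0.4268
epsilon = 0.0093 * (1 - 0.4268)
epsilon = 0.0053


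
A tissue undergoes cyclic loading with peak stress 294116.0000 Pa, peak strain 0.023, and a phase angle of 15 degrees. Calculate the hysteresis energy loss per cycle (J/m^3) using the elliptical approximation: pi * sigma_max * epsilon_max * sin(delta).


E_loss = pi * sigma_max * epsilon_max * sin(delta)
delta = 15 deg = 0.2618 rad
sin(delta) = 0.2588
E_loss = pi * 294116.0000 * 0.023 * 0.2588
E_loss = 5500.3787


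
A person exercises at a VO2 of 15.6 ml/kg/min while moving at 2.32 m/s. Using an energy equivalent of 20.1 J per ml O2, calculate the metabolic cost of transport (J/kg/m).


Power per kg = VO2 * 20.1 / 60
Power per kg = 15.6 * 20.1 / 60 = 5.2260 W/kg
Cost = power_per_kg / speed
Cost = 5.2260 / 2.32
Cost = 2.2526


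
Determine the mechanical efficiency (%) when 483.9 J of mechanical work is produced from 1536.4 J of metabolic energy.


eta = (W_mech / E_meta) * 100
eta = (483.9 / 1536.4) * 100
ratio = 0.3150
eta = 31.4957


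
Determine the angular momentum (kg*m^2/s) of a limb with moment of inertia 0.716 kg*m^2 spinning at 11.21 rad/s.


L = I * omega
L = 0.716 * 11.21
L = 8.0264


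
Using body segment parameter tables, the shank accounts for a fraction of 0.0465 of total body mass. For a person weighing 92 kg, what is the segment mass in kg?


m_segment = body_mass * fraction
m_segment = 92 * 0.0465
m_segment = 4.2780


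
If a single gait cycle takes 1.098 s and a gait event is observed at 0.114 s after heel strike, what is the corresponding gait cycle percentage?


pct = (event_time / cycle_time) * 100
pct = (0.114 / 1.098) * 100
ratio = 0.1038
pct = 10.3825


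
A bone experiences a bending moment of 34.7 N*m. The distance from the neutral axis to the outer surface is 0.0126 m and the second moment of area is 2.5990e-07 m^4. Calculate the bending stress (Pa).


sigma = M * c / I
sigma = 34.7 * 0.0126 / 2.5990e-07
M * c = 0.4372
sigma = 1.6823e+06


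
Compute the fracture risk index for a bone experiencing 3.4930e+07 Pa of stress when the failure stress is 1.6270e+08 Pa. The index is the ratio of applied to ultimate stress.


FRI = applied / ultimate
FRI = 3.4930e+07 / 1.6270e+08
FRI = 0.2147


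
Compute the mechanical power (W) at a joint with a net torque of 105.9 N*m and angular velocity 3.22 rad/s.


P = M * omega
P = 105.9 * 3.22
P = 340.9980


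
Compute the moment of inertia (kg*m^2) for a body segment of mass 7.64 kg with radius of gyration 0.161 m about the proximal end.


I = m * k^2
I = 7.64 * 0.161^2
k^2 = 0.0259
I = 0.1980


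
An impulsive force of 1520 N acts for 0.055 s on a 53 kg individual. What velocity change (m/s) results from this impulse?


J = F * dt = 1520 * 0.055 = 83.6000 N*s
delta_v = J / m
delta_v = 83.6000 / 53
delta_v = 1.5774


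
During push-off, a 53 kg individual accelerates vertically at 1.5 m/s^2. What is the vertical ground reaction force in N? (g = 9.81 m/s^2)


GRF = m * (g + a)
GRF = 53 * (9.81 + 1.5)
GRF = 53 * 11.3100
GRF = 599.4300


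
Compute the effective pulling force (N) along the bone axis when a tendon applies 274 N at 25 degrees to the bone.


F_eff = F_tendon * cos(theta)
theta = 25 deg = 0.4363 rad
cos(theta) = 0.9063
F_eff = 274 * 0.9063
F_eff = 248.3283


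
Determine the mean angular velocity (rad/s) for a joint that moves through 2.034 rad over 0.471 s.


omega = delta_theta / delta_t
omega = 2.034 / 0.471
omega = 4.3185


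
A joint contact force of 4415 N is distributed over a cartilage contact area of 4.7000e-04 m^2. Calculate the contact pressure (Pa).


P = F / A
P = 4415 / 4.7000e-04
P = 9.3936e+06


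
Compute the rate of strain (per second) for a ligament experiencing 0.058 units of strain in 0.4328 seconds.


strain_rate = delta_strain / delta_t
strain_rate = 0.058 / 0.4328
strain_rate = 0.1340


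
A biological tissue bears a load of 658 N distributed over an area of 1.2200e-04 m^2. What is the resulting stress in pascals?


stress = F / A
stress = 658 / 1.2200e-04
stress = 5.3934e+06


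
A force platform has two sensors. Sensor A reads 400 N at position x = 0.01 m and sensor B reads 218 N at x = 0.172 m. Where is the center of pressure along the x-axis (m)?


COP_x = (F1*x1 + F2*x2) / (F1 + F2)
COP_x = (400*0.01 + 218*0.172) / (400 + 218)
Numerator = 41.4960
Denominator = 618
COP_x = 0.0671


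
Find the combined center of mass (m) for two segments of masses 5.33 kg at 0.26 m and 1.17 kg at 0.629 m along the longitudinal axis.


COM = (m1*x1 + m2*x2) / (m1 + m2)
COM = (5.33*0.26 + 1.17*0.629) / (5.33 + 1.17)
Numerator = 2.1217
Denominator = 6.5000
COM = 0.3264


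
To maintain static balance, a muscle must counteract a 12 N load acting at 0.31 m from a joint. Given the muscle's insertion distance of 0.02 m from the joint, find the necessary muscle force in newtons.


F_muscle = W * d_load / d_muscle
F_muscle = 12 * 0.31 / 0.02
Numerator = 3.7200
F_muscle = 186.0000


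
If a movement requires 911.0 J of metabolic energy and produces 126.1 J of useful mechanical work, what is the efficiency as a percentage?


eta = (W_mech / E_meta) * 100
eta = (126.1 / 911.0) * 100
ratio = 0.1384
eta = 13.8419


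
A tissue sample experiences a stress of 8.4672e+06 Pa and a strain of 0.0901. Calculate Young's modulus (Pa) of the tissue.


E = stress / strain
E = 8.4672e+06 / 0.0901
E = 9.3976e+07


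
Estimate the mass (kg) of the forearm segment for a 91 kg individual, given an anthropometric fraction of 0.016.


m_segment = body_mass * fraction
m_segment = 91 * 0.016
m_segment = 1.4560


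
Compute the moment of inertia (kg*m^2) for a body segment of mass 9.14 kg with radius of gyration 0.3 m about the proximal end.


I = m * k^2
I = 9.14 * 0.3^2
k^2 = 0.0900
I = 0.8226


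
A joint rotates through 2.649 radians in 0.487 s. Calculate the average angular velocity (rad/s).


omega = delta_theta / delta_t
omega = 2.649 / 0.487
omega = 5.4394


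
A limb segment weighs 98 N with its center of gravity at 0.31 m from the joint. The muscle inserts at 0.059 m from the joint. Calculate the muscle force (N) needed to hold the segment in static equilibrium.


F_muscle = W * d_load / d_muscle
F_muscle = 98 * 0.31 / 0.059
Numerator = 30.3800
F_muscle = 514.9153


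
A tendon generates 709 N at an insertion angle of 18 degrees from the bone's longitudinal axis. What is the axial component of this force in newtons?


F_eff = F_tendon * cos(theta)
theta = 18 deg = 0.3142 rad
cos(theta) = 0.9511
F_eff = 709 * 0.9511
F_eff = 674.2991


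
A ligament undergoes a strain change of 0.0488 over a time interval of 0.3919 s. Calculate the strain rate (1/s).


strain_rate = delta_strain / delta_t
strain_rate = 0.0488 / 0.3919
strain_rate = 0.1245


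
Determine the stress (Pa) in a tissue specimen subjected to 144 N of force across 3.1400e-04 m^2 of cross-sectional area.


stress = F / A
stress = 144 / 3.1400e-04
stress = 458598.7261


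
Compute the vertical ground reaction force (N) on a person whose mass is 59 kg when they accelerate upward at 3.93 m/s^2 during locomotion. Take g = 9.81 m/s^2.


GRF = m * (g + a)
GRF = 59 * (9.81 + 3.93)
GRF = 59 * 13.7400
GRF = 810.6600


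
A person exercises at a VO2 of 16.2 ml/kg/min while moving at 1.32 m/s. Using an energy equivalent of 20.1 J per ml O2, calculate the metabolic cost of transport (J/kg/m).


Power per kg = VO2 * 20.1 / 60
Power per kg = 16.2 * 20.1 / 60 = 5.4270 W/kg
Cost = power_per_kg / speed
Cost = 5.4270 / 1.32
Cost = 4.1114


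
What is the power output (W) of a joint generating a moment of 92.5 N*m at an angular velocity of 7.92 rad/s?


P = M * omega
P = 92.5 * 7.92
P = 732.6000


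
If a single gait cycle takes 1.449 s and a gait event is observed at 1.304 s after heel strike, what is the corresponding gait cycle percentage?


pct = (event_time / cycle_time) * 100
pct = (1.304 / 1.449) * 100
ratio = 0.8999
pct = 89.9931


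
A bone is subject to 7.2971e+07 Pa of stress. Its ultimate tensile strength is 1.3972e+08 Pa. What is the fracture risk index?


FRI = applied / ultimate
FRI = 7.2971e+07 / 1.3972e+08
FRI = 0.5223


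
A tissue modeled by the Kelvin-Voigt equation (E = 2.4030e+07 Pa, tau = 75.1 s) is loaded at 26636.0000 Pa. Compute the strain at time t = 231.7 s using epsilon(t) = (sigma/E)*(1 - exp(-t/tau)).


epsilon(t) = (sigma/E) * (1 - exp(-t/tau))
sigma/E = 26636.0000 / 2.4030e+07 = 0.0011
exp(-t/tau) = exp(-231.7 / 75.1) = 0.0457
epsilon = 0.0011 * (1 - 0.0457)
epsilon = 0.0011


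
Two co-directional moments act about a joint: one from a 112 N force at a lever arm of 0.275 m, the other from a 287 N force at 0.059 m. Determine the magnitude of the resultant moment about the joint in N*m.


M = F1 * d1 + F2 * d2
M = 112 * 0.275 + 287 * 0.059
M = 30.8000 + 16.9330
M = 47.7330


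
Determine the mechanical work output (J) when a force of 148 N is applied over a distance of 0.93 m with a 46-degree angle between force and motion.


W = F * d * cos(theta)
theta = 46 deg = 0.8029 rad
cos(theta) = 0.6947
W = 148 * 0.93 * 0.6947
W = 95.6128


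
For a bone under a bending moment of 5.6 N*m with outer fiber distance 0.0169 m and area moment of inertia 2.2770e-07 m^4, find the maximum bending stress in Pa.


sigma = M * c / I
sigma = 5.6 * 0.0169 / 2.2770e-07
M * c = 0.0946
sigma = 415634.6069
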